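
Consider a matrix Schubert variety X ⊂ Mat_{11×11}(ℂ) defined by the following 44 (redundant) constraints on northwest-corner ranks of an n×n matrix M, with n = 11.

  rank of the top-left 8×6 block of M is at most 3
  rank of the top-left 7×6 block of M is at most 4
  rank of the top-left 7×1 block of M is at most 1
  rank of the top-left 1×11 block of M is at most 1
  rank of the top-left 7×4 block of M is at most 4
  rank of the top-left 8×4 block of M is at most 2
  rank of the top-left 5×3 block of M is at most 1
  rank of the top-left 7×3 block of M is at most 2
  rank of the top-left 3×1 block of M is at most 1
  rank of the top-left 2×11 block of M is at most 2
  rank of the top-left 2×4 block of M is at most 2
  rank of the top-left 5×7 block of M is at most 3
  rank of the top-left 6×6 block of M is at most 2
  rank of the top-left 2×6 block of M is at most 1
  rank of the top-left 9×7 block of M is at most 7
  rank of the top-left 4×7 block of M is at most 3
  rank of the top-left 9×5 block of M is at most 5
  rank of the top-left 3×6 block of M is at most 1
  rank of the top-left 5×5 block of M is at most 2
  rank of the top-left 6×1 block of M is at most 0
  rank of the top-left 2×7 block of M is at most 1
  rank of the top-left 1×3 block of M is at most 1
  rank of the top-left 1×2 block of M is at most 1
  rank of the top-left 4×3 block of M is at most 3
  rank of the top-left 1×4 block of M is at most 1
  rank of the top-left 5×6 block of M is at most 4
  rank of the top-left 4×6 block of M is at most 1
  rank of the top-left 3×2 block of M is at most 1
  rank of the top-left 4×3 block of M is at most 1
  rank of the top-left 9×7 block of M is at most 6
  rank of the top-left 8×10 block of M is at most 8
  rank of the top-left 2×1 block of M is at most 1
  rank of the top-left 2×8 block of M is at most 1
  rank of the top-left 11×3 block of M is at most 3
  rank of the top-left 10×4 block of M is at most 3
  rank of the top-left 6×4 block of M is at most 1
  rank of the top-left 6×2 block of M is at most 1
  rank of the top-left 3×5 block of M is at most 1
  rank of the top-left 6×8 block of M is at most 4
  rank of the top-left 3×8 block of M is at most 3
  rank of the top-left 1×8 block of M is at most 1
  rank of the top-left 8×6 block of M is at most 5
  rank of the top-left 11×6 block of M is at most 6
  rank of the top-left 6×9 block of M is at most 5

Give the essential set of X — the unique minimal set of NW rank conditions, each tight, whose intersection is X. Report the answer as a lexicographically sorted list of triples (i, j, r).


Recovering R(i,j) via the rank-extension bound from the 44 conditions:

  R[1]: 0, 1, 1, 1, 1, 1, 1, 1, 1, 1, 1
  R[2]: 0, 1, 1, 1, 1, 1, 1, 1, 2, 2, 2
  R[3]: 0, 1, 1, 1, 1, 1, 2, 2, 3, 3, 3
  R[4]: 0, 1, 1, 1, 1, 1, 2, 3, 4, 4, 4
  R[5]: 0, 1, 1, 1, 2, 2, 3, 4, 5, 5, 5
  R[6]: 0, 1, 1, 1, 2, 2, 3, 4, 5, 6, 6
  R[7]: 1, 2, 2, 2, 3, 3, 4, 5, 6, 7, 7
  R[8]: 1, 2, 2, 2, 3, 3, 4, 5, 6, 7, 8
  R[9]: 1, 2, 3, 3, 4, 4, 5, 6, 7, 8, 9
  R[10]: 1, 2, 3, 3, 4, 5, 6, 7, 8, 9, 10
  R[11]: 1, 2, 3, 4, 5, 6, 7, 8, 9, 10, 11

hence w(1..11) = (2, 9, 7, 8, 5, 10, 1, 11, 3, 6, 4).

ℓ(w)=29; the 8 essential cells (i,j,r):

[(2, 8, 1), (4, 6, 1), (6, 1, 0), (6, 4, 1), (6, 6, 2), (8, 4, 2), (8, 6, 3), (10, 4, 3)]


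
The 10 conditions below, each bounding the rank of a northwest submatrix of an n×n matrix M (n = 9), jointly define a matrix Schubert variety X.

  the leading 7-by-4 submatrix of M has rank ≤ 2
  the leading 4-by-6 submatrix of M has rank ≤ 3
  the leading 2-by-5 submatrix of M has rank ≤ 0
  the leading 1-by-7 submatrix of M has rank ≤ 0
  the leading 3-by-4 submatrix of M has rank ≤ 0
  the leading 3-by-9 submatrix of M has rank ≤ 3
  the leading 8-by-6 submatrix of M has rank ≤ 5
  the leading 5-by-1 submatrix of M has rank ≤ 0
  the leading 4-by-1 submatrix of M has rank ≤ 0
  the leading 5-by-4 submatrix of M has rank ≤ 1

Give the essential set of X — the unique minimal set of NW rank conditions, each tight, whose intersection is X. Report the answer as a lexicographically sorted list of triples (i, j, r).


Recovering R(i,j) via the rank-extension bound from the 10 conditions:

  0 | 0 | 0 | 0 | 0 | 0 | 0 | 1 | 1
  0 | 0 | 0 | 0 | 0 | 1 | 1 | 2 | 2
  0 | 0 | 0 | 0 | 1 | 2 | 2 | 3 | 3
  0 | 1 | 1 | 1 | 2 | 3 | 3 | 4 | 4
  0 | 1 | 1 | 1 | 2 | 3 | 4 | 5 | 5
  1 | 2 | 2 | 2 | 3 | 4 | 5 | 6 | 6
  1 | 2 | 2 | 2 | 3 | 4 | 5 | 6 | 7
  1 | 2 | 3 | 3 | 4 | 5 | 6 | 7 | 8
  1 | 2 | 3 | 4 | 5 | 6 | 7 | 8 | 9

so w = (8, 6, 5, 2, 7, 1, 9, 3, 4).

Rothe diagram D(w) (22 cells), 6 SE-corners (essential conditions):

[(1, 7, 0), (2, 5, 0), (3, 4, 0), (5, 1, 0), (5, 4, 1), (7, 4, 2)]


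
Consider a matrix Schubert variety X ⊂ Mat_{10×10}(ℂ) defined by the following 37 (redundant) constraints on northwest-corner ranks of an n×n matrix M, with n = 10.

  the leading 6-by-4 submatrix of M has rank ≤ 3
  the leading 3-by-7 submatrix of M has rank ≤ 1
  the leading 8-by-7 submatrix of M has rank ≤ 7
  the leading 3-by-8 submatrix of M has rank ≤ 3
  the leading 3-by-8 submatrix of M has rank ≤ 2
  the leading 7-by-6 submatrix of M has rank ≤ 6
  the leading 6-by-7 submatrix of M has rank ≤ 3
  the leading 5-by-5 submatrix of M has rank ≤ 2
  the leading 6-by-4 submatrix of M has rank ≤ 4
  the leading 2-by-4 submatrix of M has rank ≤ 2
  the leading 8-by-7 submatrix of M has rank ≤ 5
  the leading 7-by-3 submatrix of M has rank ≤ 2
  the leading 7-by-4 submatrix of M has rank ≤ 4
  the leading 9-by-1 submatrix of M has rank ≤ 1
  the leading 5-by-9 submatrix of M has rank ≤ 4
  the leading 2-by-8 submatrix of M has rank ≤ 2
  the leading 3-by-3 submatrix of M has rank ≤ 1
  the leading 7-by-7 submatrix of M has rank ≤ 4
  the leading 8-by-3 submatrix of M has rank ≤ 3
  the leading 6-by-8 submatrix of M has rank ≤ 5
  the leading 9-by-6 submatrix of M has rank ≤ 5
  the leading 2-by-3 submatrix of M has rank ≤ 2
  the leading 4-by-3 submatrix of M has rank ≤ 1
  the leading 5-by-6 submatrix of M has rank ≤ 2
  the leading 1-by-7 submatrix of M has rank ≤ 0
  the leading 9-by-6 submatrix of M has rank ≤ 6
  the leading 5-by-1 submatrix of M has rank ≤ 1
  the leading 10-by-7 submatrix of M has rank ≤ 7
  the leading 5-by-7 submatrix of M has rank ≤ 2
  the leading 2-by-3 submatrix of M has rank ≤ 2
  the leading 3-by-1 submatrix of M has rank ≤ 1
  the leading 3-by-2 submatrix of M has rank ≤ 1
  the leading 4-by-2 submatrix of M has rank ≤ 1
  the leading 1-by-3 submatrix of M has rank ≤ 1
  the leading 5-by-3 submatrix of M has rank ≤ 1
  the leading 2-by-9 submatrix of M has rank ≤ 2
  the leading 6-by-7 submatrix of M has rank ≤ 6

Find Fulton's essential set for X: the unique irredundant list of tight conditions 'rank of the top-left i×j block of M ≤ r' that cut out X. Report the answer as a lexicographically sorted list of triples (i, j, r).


Propagating the 37 rank bounds to every northwest block:

  0 | 0 | 0 | 0 | 0 | 0 | 0 | 1 | 1 | 1
  1 | 1 | 1 | 1 | 1 | 1 | 1 | 2 | 2 | 2
  1 | 1 | 1 | 1 | 1 | 1 | 1 | 2 | 3 | 3
  1 | 1 | 1 | 2 | 2 | 2 | 2 | 3 | 4 | 4
  1 | 1 | 1 | 2 | 2 | 2 | 2 | 3 | 4 | 5
  1 | 2 | 2 | 3 | 3 | 3 | 3 | 4 | 5 | 6
  1 | 2 | 2 | 3 | 4 | 4 | 4 | 5 | 6 | 7
  1 | 2 | 3 | 4 | 5 | 5 | 5 | 6 | 7 | 8
  1 | 2 | 3 | 4 | 5 | 5 | 6 | 7 | 8 | 9
  1 | 2 | 3 | 4 | 5 | 6 | 7 | 8 | 9 | 10

reading off 1-entries of Δ²R: w = (8, 1, 9, 4, 10, 2, 5, 3, 7, 6).

D(w) has 22 cells with 6 SE-corners; essential set:

[(1, 7, 0), (3, 7, 1), (5, 3, 1), (5, 7, 2), (7, 3, 2), (9, 6, 5)]


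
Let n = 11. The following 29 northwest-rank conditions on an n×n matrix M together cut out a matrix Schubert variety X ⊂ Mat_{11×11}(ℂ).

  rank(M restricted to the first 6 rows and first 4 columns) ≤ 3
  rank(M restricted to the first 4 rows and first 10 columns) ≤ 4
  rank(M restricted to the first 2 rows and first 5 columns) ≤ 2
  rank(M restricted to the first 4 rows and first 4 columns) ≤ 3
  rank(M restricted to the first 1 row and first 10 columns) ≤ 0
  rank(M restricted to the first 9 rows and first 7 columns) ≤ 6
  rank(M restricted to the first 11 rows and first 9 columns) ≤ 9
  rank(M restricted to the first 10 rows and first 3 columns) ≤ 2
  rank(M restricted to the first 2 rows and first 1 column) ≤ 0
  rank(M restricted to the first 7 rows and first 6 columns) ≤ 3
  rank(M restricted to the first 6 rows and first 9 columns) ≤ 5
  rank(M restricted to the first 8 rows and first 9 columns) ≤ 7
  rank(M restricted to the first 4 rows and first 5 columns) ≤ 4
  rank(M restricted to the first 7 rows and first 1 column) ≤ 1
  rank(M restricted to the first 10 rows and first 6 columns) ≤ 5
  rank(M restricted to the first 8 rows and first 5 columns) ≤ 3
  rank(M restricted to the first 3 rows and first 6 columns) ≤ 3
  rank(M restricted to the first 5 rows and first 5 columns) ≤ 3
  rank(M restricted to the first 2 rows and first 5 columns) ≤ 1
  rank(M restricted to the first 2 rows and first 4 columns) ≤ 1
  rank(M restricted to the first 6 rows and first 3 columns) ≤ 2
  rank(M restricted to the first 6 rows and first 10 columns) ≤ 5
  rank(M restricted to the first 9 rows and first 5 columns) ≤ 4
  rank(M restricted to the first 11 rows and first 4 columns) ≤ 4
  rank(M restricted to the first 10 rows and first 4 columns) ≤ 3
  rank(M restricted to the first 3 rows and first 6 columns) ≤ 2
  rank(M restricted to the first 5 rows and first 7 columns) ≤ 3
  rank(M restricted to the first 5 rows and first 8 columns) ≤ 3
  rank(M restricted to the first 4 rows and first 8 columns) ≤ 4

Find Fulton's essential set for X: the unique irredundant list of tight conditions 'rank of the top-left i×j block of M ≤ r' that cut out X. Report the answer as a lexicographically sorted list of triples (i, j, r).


Reconstructing r_w from the 29 given conditions:

  row 1: 0, 0, 0, 0, 0, 0, 0, 0, 0, 0, 1
  row 2: 0, 1, 1, 1, 1, 1, 1, 1, 1, 1, 2
  row 3: 1, 2, 2, 2, 2, 2, 2, 2, 2, 2, 3
  row 4: 1, 2, 2, 3, 3, 3, 3, 3, 3, 3, 4
  row 5: 1, 2, 2, 3, 3, 3, 3, 3, 4, 4, 5
  row 6: 1, 2, 2, 3, 3, 3, 4, 4, 5, 5, 6
  row 7: 1, 2, 2, 3, 3, 3, 4, 5, 6, 6, 7
  row 8: 1, 2, 2, 3, 3, 4, 5, 6, 7, 7, 8
  row 9: 1, 2, 2, 3, 4, 5, 6, 7, 8, 8, 9
  row 10: 1, 2, 2, 3, 4, 5, 6, 7, 8, 9, 10
  row 11: 1, 2, 3, 4, 5, 6, 7, 8, 9, 10, 11

reading off 1-entries of Δ²R: w = (11, 2, 1, 4, 9, 7, 8, 6, 5, 10, 3).

6 SE-corners of the 27-cell Rothe diagram give Ess(w):

[(1, 10, 0), (2, 1, 0), (5, 8, 3), (7, 6, 3), (8, 5, 3), (10, 3, 2)]


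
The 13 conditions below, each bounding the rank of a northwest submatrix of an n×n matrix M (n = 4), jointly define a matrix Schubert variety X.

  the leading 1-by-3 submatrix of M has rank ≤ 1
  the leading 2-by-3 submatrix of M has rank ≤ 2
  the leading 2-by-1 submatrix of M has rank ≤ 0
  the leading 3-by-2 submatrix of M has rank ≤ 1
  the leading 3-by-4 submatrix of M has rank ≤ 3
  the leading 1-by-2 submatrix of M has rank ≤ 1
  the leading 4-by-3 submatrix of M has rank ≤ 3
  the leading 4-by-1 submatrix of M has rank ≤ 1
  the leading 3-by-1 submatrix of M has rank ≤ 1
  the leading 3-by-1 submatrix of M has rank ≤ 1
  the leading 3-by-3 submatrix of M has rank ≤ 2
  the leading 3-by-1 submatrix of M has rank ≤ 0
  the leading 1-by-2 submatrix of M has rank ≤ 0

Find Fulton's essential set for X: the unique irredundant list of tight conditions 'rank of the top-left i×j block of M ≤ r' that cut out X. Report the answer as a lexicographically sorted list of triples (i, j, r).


Computing R[i][j] = min implied NW-rank bound (n=4, 13 conditions):

  row 1: 0  0  1  1
  row 2: 0  1  2  2
  row 3: 0  1  2  3
  row 4: 1  2  3  4

so w = (3, 2, 4, 1).

Fulton essential set (2 of the 4 Rothe cells):

[(1, 2, 0), (3, 1, 0)]


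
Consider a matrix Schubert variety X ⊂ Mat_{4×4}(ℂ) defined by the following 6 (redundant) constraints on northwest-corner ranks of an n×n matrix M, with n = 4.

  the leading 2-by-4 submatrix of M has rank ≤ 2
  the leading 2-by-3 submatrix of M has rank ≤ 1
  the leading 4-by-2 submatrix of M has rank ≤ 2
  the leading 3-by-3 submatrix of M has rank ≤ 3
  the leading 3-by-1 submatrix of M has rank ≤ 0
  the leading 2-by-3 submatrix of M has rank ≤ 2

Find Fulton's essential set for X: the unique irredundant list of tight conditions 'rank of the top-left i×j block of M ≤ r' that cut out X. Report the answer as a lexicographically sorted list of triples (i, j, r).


Computing R[i][j] = min implied NW-rank bound (n=4, 6 conditions):

  0 1 1 1
  0 1 1 2
  0 1 2 3
  1 2 3 4

reading off 1-entries of Δ²R: w = (2, 4, 3, 1).

|D(w)|=4, |Ess(w)|=2:

[(2, 3, 1), (3, 1, 0)]


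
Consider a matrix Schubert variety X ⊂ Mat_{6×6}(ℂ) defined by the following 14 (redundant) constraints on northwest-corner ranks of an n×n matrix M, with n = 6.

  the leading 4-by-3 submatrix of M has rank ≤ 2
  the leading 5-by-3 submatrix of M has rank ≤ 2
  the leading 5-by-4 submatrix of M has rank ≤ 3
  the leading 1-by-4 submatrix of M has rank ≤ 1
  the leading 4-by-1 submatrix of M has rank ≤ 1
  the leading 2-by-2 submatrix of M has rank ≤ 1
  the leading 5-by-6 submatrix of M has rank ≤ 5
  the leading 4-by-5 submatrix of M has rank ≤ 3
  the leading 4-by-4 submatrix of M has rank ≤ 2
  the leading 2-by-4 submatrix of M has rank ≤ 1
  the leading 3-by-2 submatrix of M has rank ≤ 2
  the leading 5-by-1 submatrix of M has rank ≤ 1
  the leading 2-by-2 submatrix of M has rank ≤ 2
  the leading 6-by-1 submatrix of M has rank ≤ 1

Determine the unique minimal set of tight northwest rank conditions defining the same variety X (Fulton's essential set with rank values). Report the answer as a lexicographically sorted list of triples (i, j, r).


Computing R[i][j] = min implied NW-rank bound (n=6, 14 conditions):

  1  1  1  1  1  1
  1  1  1  1  2  2
  1  2  2  2  3  3
  1  2  2  2  3  4
  1  2  2  3  4  5
  1  2  3  4  5  6

giving w = (1, 5, 2, 6, 4, 3) via Δ²R.

3 SE-corners of the 6-cell Rothe diagram give Ess(w):

[(2, 4, 1), (4, 4, 2), (5, 3, 2)]


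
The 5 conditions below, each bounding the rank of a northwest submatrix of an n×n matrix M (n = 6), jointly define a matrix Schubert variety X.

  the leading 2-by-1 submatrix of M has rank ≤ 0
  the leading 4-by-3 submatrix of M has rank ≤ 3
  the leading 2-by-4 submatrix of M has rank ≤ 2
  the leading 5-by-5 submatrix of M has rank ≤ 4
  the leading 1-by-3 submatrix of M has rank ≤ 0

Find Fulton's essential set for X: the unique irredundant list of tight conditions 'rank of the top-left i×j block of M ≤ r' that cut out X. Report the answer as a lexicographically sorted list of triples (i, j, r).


Rank table r_w(6×6) implied by the 5 constraints:

  R[1]: 0, 0, 0, 1, 1, 1
  R[2]: 0, 1, 1, 2, 2, 2
  R[3]: 1, 2, 2, 3, 3, 3
  R[4]: 1, 2, 3, 4, 4, 4
  R[5]: 1, 2, 3, 4, 4, 5
  R[6]: 1, 2, 3, 4, 5, 6

hence w(1..6) = (4, 2, 1, 3, 6, 5).

Fulton essential set (3 of the 5 Rothe cells):

[(1, 3, 0), (2, 1, 0), (5, 5, 4)]


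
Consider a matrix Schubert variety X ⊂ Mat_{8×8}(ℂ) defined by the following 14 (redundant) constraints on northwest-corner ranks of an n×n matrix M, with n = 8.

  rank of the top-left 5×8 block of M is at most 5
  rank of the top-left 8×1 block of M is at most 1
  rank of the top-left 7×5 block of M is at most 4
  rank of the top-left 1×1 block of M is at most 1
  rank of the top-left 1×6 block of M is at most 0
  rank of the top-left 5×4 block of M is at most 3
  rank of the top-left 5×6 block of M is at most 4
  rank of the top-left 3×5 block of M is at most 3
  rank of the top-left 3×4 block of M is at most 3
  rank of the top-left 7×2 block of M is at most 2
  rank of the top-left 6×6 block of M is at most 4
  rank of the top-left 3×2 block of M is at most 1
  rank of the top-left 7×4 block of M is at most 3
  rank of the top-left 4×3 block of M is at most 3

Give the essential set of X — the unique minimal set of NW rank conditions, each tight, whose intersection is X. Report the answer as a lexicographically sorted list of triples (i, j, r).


Rank table r_w(8×8) implied by the 14 constraints:

  row 1: 0 0 0 0 0 0 1 1
  row 2: 1 1 1 1 1 1 2 2
  row 3: 1 1 2 2 2 2 3 3
  row 4: 1 2 3 3 3 3 4 4
  row 5: 1 2 3 3 4 4 5 5
  row 6: 1 2 3 3 4 4 5 6
  row 7: 1 2 3 3 4 5 6 7
  row 8: 1 2 3 4 5 6 7 8

giving w = (7, 1, 3, 2, 5, 8, 6, 4) via Δ²R.

|D(w)|=11, |Ess(w)|=4:

[(1, 6, 0), (3, 2, 1), (6, 6, 4), (7, 4, 3)]


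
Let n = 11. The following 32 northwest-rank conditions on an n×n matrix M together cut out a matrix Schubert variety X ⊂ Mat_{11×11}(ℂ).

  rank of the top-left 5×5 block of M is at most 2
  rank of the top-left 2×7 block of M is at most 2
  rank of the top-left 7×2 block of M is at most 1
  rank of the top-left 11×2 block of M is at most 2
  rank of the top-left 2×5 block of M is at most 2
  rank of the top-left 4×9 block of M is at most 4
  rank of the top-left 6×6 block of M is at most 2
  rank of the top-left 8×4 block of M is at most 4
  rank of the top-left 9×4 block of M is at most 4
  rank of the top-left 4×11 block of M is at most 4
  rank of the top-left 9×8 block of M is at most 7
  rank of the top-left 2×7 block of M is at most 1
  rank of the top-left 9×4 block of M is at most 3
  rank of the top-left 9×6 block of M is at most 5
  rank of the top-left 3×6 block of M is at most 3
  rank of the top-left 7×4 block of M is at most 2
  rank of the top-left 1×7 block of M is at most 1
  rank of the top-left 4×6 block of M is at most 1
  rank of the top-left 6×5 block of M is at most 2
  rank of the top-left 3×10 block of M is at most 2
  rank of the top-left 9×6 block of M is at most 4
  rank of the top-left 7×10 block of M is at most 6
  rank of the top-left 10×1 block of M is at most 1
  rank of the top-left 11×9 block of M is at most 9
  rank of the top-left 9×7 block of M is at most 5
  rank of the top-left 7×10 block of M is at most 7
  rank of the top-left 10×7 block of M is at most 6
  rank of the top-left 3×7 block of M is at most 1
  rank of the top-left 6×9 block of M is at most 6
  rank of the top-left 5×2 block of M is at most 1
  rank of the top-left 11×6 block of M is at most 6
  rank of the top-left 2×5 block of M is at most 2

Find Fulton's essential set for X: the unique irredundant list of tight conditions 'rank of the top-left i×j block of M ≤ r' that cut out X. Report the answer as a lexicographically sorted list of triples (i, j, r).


The tightest implied rank at each (i,j), from the 32 conditions:

  R[1]: 1  1  1  1  1  1  1  1  1  1  1
  R[2]: 1  1  1  1  1  1  1  2  2  2  2
  R[3]: 1  1  1  1  1  1  1  2  2  2  3
  R[4]: 1  1  1  1  1  1  2  3  3  3  4
  R[5]: 1  1  2  2  2  2  3  4  4  4  5
  R[6]: 1  1  2  2  2  2  3  4  5  5  6
  R[7]: 1  1  2  2  3  3  4  5  6  6  7
  R[8]: 1  2  3  3  4  4  5  6  7  7  8
  R[9]: 1  2  3  3  4  4  5  6  7  8  9
  R[10]: 1  2  3  4  5  5  6  7  8  9  10
  R[11]: 1  2  3  4  5  6  7  8  9  10  11

the unique w with this rank table is (1, 8, 11, 7, 3, 9, 5, 2, 10, 4, 6).

D(w) has 28 cells with 8 SE-corners; essential set:

[(3, 7, 1), (3, 10, 2), (4, 6, 1), (6, 6, 2), (7, 2, 1), (7, 4, 2), (9, 4, 3), (9, 6, 4)]


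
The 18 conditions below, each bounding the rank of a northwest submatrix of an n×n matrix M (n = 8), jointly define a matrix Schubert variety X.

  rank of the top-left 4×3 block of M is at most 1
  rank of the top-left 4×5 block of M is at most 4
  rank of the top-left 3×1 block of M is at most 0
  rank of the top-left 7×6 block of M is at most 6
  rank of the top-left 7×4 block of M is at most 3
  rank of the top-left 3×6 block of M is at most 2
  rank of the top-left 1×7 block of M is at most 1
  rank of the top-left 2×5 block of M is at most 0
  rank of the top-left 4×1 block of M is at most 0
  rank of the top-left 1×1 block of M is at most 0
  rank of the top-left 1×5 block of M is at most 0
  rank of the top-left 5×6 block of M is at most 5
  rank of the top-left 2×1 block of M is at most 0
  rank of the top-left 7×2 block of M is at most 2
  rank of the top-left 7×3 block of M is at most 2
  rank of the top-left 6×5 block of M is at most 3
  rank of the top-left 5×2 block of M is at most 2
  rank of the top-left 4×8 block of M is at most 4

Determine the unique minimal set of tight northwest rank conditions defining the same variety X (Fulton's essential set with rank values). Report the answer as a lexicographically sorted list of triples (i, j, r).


Rank table r_w(8×8) implied by the 18 constraints:

  i=1: 0, 0, 0, 0, 0, 1, 1, 1
  i=2: 0, 0, 0, 0, 0, 1, 2, 2
  i=3: 0, 1, 1, 1, 1, 2, 3, 3
  i=4: 0, 1, 1, 2, 2, 3, 4, 4
  i=5: 1, 2, 2, 3, 3, 4, 5, 5
  i=6: 1, 2, 2, 3, 3, 4, 5, 6
  i=7: 1, 2, 2, 3, 4, 5, 6, 7
  i=8: 1, 2, 3, 4, 5, 6, 7, 8

second differences of R give the permutation w = (6, 7, 2, 4, 1, 8, 5, 3).

5 SE-corners of the 16-cell Rothe diagram give Ess(w):

[(2, 5, 0), (4, 1, 0), (4, 3, 1), (6, 5, 3), (7, 3, 2)]


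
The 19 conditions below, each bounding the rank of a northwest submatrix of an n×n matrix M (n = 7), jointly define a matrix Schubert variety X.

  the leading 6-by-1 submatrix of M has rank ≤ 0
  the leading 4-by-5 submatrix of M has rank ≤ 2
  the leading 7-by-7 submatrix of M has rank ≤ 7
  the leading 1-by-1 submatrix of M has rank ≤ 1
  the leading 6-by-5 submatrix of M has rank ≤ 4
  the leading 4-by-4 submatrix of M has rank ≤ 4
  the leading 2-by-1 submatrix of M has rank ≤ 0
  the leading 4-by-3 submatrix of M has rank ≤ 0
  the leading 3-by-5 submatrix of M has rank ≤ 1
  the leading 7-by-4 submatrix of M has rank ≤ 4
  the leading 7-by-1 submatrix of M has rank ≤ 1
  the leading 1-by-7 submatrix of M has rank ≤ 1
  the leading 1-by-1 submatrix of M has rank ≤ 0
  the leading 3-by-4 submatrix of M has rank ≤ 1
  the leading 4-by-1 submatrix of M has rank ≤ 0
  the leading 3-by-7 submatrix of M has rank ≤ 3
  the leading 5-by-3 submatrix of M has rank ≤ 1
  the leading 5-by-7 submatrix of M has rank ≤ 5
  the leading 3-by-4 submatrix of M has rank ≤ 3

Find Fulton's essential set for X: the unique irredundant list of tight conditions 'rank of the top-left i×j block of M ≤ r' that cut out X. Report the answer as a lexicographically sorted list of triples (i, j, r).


Computing R[i][j] = min implied NW-rank bound (n=7, 19 conditions):

  0 | 0 | 0 | 1 | 1 | 1 | 1
  0 | 0 | 0 | 1 | 1 | 2 | 2
  0 | 0 | 0 | 1 | 1 | 2 | 3
  0 | 0 | 0 | 1 | 2 | 3 | 4
  0 | 1 | 1 | 2 | 3 | 4 | 5
  0 | 1 | 2 | 3 | 4 | 5 | 6
  1 | 2 | 3 | 4 | 5 | 6 | 7

hence w(1..7) = (4, 6, 7, 5, 2, 3, 1).

3 SE-corners of the 16-cell Rothe diagram give Ess(w):

[(3, 5, 1), (4, 3, 0), (6, 1, 0)]


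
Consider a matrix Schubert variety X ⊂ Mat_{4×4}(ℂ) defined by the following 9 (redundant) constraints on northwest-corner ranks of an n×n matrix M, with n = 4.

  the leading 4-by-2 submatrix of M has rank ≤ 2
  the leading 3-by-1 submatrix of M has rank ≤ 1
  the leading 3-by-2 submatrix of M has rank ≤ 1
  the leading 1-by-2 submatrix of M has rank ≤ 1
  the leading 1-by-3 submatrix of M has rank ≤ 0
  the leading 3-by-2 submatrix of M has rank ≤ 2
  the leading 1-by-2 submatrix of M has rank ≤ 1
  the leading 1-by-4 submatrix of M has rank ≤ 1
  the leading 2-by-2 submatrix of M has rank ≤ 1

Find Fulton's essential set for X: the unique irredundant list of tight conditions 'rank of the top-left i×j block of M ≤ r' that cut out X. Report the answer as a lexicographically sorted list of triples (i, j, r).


The tightest implied rank at each (i,j), from the 9 conditions:

  0 0 0 1
  1 1 1 2
  1 1 2 3
  1 2 3 4

so w = (4, 1, 3, 2).

Fulton essential set (2 of the 4 Rothe cells):

[(1, 3, 0), (3, 2, 1)]


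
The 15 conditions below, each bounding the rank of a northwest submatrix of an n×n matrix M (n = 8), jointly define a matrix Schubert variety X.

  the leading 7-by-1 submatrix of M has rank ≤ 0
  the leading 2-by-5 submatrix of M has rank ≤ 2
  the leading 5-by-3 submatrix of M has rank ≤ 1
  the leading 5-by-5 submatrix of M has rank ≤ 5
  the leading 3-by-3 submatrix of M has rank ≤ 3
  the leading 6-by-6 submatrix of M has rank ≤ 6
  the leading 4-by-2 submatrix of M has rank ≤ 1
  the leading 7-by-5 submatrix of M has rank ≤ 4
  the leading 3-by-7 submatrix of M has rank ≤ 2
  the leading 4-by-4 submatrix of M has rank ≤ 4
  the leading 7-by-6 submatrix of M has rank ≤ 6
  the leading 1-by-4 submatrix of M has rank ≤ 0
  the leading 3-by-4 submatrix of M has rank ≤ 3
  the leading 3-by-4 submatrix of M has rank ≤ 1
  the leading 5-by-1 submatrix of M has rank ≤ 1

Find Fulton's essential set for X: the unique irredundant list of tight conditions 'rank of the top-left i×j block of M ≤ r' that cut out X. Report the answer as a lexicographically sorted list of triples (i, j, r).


Propagating the 15 rank bounds to every northwest block:

  0  0  0  0  1  1  1  1
  0  1  1  1  2  2  2  2
  0  1  1  1  2  2  2  3
  0  1  1  2  3  3  3  4
  0  1  1  2  3  4  4  5
  0  1  2  3  4  5  5  6
  0  1  2  3  4  5  6  7
  1  2  3  4  5  6  7  8

giving w = (5, 2, 8, 4, 6, 3, 7, 1) via Δ²R.

|D(w)|=16, |Ess(w)|=5:

[(1, 4, 0), (3, 4, 1), (3, 7, 2), (5, 3, 1), (7, 1, 0)]


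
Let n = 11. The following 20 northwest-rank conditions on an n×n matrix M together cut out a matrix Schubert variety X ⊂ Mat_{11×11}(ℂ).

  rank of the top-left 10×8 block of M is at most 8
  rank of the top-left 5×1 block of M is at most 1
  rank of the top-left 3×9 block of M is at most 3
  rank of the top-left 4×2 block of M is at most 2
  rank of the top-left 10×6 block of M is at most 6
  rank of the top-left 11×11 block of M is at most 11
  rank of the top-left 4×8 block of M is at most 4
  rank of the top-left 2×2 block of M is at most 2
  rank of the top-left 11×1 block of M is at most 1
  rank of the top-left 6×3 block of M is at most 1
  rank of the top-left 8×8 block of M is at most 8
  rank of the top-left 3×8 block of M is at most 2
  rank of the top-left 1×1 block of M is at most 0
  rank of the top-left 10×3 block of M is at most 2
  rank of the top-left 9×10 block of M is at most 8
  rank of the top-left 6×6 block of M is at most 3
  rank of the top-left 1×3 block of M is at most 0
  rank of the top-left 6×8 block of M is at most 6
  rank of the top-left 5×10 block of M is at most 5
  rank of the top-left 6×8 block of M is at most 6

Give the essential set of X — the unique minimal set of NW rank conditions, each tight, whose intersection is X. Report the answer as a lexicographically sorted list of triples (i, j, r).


Computing R[i][j] = min implied NW-rank bound (n=11, 20 conditions):

  0 | 0 | 0 | 1 | 1 | 1 | 1 | 1 | 1 | 1 | 1
  1 | 1 | 1 | 2 | 2 | 2 | 2 | 2 | 2 | 2 | 2
  1 | 1 | 1 | 2 | 2 | 2 | 2 | 2 | 3 | 3 | 3
  1 | 1 | 1 | 2 | 3 | 3 | 3 | 3 | 4 | 4 | 4
  1 | 1 | 1 | 2 | 3 | 3 | 4 | 4 | 5 | 5 | 5
  1 | 1 | 1 | 2 | 3 | 3 | 4 | 5 | 6 | 6 | 6
  1 | 2 | 2 | 3 | 4 | 4 | 5 | 6 | 7 | 7 | 7
  1 | 2 | 2 | 3 | 4 | 5 | 6 | 7 | 8 | 8 | 8
  1 | 2 | 2 | 3 | 4 | 5 | 6 | 7 | 8 | 8 | 9
  1 | 2 | 2 | 3 | 4 | 5 | 6 | 7 | 8 | 9 | 10
  1 | 2 | 3 | 4 | 5 | 6 | 7 | 8 | 9 | 10 | 11

giving w = (4, 1, 9, 5, 7, 8, 2, 6, 11, 10, 3) via Δ²R.

6 SE-corners of the 21-cell Rothe diagram give Ess(w):

[(1, 3, 0), (3, 8, 2), (6, 3, 1), (6, 6, 3), (9, 10, 8), (10, 3, 2)]


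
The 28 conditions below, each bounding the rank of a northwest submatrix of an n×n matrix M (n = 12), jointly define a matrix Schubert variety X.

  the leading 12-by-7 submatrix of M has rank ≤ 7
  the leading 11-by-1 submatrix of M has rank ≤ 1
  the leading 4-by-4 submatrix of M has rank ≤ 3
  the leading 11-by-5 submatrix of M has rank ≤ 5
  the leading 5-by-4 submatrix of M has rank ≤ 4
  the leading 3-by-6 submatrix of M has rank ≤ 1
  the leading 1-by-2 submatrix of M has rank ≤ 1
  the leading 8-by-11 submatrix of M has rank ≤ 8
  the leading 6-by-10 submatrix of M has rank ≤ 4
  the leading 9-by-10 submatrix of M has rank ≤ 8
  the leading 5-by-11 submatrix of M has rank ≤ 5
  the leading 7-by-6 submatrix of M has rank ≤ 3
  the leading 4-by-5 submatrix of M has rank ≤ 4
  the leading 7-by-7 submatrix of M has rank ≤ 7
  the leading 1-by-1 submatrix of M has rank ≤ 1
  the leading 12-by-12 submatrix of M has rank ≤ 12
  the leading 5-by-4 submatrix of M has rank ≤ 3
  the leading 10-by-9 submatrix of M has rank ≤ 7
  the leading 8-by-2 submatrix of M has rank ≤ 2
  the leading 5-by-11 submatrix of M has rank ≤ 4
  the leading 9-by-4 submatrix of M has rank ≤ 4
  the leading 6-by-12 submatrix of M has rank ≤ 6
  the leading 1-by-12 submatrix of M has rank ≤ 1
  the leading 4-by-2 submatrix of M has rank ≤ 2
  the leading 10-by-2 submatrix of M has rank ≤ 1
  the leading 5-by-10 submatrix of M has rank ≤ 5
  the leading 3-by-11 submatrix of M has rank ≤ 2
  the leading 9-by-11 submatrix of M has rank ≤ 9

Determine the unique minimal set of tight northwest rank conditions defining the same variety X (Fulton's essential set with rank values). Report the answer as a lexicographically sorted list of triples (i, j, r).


Reconstructing r_w from the 28 given conditions:

  row 1: 1  1  1  1  1  1  1  1  1  1  1  1
  row 2: 1  1  1  1  1  1  2  2  2  2  2  2
  row 3: 1  1  1  1  1  1  2  2  2  2  2  3
  row 4: 1  1  2  2  2  2  3  3  3  3  3  4
  row 5: 1  1  2  3  3  3  4  4  4  4  4  5
  row 6: 1  1  2  3  3  3  4  4  4  4  5  6
  row 7: 1  1  2  3  3  3  4  5  5  5  6  7
  row 8: 1  1  2  3  4  4  5  6  6  6  7  8
  row 9: 1  1  2  3  4  5  6  7  7  7  8  9
  row 10: 1  1  2  3  4  5  6  7  7  8  9  10
  row 11: 1  2  3  4  5  6  7  8  8  9  10  11
  row 12: 1  2  3  4  5  6  7  8  9  10  11  12

the unique w with this rank table is (1, 7, 12, 3, 4, 11, 8, 5, 6, 10, 2, 9).

D(w) has 29 cells with 6 SE-corners; essential set:

[(3, 6, 1), (3, 11, 2), (6, 10, 4), (7, 6, 3), (10, 2, 1), (10, 9, 7)]


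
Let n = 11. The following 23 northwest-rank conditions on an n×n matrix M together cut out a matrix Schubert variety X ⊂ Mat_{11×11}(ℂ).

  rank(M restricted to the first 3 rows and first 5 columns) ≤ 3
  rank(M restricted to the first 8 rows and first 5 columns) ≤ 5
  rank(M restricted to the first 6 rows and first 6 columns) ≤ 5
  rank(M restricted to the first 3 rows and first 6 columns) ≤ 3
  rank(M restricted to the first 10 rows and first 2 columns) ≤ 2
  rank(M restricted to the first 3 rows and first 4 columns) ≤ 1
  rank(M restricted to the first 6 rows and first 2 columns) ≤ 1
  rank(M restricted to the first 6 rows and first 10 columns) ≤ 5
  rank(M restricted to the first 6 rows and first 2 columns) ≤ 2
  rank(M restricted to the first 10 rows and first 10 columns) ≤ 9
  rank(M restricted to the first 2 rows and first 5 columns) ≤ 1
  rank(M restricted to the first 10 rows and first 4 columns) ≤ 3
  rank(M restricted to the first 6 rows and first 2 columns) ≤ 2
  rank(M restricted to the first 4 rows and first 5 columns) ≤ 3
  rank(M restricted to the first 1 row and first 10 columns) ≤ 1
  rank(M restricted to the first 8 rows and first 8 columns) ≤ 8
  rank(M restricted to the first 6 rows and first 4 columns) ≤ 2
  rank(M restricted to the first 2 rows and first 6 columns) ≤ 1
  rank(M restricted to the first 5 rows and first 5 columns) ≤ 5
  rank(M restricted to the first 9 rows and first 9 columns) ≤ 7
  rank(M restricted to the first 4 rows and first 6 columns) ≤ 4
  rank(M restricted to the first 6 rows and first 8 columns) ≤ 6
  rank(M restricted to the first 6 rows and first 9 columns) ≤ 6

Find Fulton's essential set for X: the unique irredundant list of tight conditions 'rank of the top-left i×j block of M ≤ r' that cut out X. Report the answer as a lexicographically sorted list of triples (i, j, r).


Reconstructing r_w from the 23 given conditions:

  i=1: 1  1  1  1  1  1  1  1  1  1  1
  i=2: 1  1  1  1  1  1  2  2  2  2  2
  i=3: 1  1  1  1  2  2  3  3  3  3  3
  i=4: 1  1  2  2  3  3  4  4  4  4  4
  i=5: 1  1  2  2  3  4  5  5  5  5  5
  i=6: 1  1  2  2  3  4  5  5  5  5  6
  i=7: 1  2  3  3  4  5  6  6  6  6  7
  i=8: 1  2  3  3  4  5  6  7  7  7  8
  i=9: 1  2  3  3  4  5  6  7  7  8  9
  i=10: 1  2  3  3  4  5  6  7  8  9  10
  i=11: 1  2  3  4  5  6  7  8  9  10  11

second differences of R give the permutation w = (1, 7, 5, 3, 6, 11, 2, 8, 10, 9, 4).

7 SE-corners of the 20-cell Rothe diagram give Ess(w):

[(2, 6, 1), (3, 4, 1), (6, 2, 1), (6, 4, 2), (6, 10, 5), (9, 9, 7), (10, 4, 3)]


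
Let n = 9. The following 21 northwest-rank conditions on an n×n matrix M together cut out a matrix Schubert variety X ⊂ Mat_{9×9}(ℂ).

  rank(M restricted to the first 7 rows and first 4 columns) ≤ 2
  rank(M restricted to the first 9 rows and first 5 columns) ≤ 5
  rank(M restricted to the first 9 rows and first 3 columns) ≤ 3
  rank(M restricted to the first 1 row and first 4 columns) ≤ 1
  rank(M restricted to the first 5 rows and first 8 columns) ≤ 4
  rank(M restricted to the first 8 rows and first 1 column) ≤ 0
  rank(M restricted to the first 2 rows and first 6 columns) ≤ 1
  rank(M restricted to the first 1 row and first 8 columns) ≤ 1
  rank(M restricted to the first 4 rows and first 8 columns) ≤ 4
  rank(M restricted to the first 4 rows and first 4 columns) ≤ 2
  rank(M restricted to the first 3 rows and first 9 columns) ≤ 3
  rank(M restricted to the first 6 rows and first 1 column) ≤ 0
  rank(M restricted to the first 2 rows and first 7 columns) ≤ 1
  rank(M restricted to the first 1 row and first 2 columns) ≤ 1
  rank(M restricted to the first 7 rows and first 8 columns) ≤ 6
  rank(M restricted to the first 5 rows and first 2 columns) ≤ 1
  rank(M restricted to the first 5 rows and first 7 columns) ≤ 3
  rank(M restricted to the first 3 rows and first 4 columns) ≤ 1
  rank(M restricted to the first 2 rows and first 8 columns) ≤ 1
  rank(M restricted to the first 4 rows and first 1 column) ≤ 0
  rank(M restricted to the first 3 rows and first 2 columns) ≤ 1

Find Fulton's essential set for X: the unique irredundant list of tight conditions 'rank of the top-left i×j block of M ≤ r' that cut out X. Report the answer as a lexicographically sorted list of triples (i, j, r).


The tightest implied rank at each (i,j), from the 21 conditions:

  0 1 1 1 1 1 1 1 1
  0 1 1 1 1 1 1 1 2
  0 1 1 1 2 2 2 2 3
  0 1 2 2 3 3 3 3 4
  0 1 2 2 3 3 3 4 5
  0 1 2 2 3 4 4 5 6
  0 1 2 2 3 4 5 6 7
  0 1 2 3 4 5 6 7 8
  1 2 3 4 5 6 7 8 9

second differences of R give the permutation w = (2, 9, 5, 3, 8, 6, 7, 4, 1).

Rothe diagram D(w) (21 cells), 5 SE-corners (essential conditions):

[(2, 8, 1), (3, 4, 1), (5, 7, 3), (7, 4, 2), (8, 1, 0)]


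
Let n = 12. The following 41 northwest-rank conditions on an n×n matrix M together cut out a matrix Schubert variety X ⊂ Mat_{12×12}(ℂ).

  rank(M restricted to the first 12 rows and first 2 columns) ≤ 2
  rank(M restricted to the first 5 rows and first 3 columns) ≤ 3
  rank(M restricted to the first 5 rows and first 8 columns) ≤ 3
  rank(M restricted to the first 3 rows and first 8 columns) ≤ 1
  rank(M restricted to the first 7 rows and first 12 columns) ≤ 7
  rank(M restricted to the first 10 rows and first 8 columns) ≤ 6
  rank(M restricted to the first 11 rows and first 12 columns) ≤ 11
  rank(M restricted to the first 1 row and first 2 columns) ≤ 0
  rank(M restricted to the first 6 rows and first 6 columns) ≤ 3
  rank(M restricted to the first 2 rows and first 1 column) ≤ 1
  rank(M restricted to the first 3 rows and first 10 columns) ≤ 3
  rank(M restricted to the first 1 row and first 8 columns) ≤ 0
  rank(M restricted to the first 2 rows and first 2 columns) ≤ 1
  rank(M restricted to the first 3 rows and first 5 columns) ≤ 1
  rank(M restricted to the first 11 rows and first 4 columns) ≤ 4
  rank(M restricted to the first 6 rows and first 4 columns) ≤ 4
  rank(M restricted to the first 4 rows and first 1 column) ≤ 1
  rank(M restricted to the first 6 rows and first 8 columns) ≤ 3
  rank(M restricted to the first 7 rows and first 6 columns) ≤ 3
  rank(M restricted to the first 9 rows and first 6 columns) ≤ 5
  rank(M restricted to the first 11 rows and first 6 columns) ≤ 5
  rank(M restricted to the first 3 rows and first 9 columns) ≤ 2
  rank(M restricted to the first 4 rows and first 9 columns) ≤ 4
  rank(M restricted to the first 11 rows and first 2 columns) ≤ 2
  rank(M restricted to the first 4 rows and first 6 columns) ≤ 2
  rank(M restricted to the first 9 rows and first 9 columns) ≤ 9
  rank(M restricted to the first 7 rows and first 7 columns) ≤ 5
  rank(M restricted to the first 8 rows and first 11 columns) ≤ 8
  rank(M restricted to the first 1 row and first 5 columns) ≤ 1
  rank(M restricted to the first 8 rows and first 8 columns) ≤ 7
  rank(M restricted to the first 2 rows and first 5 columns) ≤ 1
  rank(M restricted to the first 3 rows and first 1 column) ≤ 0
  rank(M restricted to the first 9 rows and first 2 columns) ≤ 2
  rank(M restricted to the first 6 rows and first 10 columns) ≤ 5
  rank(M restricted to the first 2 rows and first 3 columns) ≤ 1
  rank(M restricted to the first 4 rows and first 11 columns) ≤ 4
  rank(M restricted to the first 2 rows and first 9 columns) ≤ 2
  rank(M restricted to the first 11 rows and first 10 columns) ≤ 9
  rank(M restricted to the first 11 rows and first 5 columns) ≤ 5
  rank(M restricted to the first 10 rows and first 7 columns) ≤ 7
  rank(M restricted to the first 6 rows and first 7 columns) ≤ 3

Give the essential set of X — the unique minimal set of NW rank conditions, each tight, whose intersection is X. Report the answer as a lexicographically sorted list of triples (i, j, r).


Recovering R(i,j) via the rank-extension bound from the 41 conditions:

  R[1]: 0 0 0 0 0 0 0 0 1 1 1 1
  R[2]: 0 1 1 1 1 1 1 1 2 2 2 2
  R[3]: 0 1 1 1 1 1 1 1 2 3 3 3
  R[4]: 1 2 2 2 2 2 2 2 3 4 4 4
  R[5]: 1 2 3 3 3 3 3 3 4 5 5 5
  R[6]: 1 2 3 3 3 3 3 3 4 5 6 6
  R[7]: 1 2 3 3 3 3 4 4 5 6 7 7
  R[8]: 1 2 3 4 4 4 5 5 6 7 8 8
  R[9]: 1 2 3 4 5 5 6 6 7 8 9 9
  R[10]: 1 2 3 4 5 5 6 6 7 8 9 10
  R[11]: 1 2 3 4 5 5 6 7 8 9 10 11
  R[12]: 1 2 3 4 5 6 7 8 9 10 11 12

reading off 1-entries of Δ²R: w = (9, 2, 10, 1, 3, 11, 7, 4, 5, 12, 8, 6).

Rothe diagram D(w) (27 cells), 7 SE-corners (essential conditions):

[(1, 8, 0), (3, 1, 0), (3, 8, 1), (6, 8, 3), (7, 6, 3), (10, 8, 6), (11, 6, 5)]


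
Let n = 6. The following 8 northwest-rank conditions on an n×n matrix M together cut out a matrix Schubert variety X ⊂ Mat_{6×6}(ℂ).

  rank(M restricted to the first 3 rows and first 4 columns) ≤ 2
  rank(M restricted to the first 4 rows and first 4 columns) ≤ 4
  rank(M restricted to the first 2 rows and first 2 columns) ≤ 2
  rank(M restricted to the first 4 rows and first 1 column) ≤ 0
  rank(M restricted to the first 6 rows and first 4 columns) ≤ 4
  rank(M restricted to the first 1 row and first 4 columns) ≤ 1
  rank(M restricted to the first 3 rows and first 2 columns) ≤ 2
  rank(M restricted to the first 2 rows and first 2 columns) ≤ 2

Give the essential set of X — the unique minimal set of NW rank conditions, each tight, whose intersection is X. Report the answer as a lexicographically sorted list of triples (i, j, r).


Reconstructing r_w from the 8 given conditions:

  row 1: 0 | 1 | 1 | 1 | 1 | 1
  row 2: 0 | 1 | 2 | 2 | 2 | 2
  row 3: 0 | 1 | 2 | 2 | 3 | 3
  row 4: 0 | 1 | 2 | 3 | 4 | 4
  row 5: 1 | 2 | 3 | 4 | 5 | 5
  row 6: 1 | 2 | 3 | 4 | 5 | 6

giving w = (2, 3, 5, 4, 1, 6) via Δ²R.

D(w) has 5 cells with 2 SE-corners; essential set:

[(3, 4, 2), (4, 1, 0)]


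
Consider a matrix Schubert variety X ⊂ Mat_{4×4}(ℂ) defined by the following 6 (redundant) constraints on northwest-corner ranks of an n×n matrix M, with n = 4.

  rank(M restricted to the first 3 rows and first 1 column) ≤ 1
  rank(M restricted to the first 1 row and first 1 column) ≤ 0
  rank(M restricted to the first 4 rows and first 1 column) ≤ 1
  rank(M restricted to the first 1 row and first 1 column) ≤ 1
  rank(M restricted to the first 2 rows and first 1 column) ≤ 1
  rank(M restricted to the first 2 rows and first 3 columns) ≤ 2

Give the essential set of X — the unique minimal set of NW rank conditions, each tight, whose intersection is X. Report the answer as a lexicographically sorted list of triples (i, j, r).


Rank table r_w(4×4) implied by the 6 constraints:

  row 1: 0 1 1 1
  row 2: 1 2 2 2
  row 3: 1 2 3 3
  row 4: 1 2 3 4

second differences of R give the permutation w = (2, 1, 3, 4).

ℓ(w)=1; the 1 essential cell (i,j,r):

[(1, 1, 0)]
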